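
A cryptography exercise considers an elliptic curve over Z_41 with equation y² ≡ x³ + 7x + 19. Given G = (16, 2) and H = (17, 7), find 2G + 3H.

(14, 14)

First 2G:
Repeated addition: build up to 2G.
2G: tangent at (16, 2): λ = (3·16² + 7)/(2·2) ≡ 37/4. 4⁻¹ ≡ 31 (mod 41), so λ ≡ 37·31 ≡ 40.
  x = λ² - 16 - 16 = 1600 - 32 ≡ 10; y = λ·(16 - 10) - 2 ≡ 33. → (10, 33)
2G = (10, 33).
Next 3H:
Repeated addition: build up to 3H.
2H: tangent at (17, 7): λ = (3·17² + 7)/(2·7) ≡ 13/14. 14⁻¹ ≡ 3 (mod 41), so λ ≡ 13·3 ≡ 39.
  x = λ² - 17 - 17 = 1521 - 34 ≡ 11; y = λ·(17 - 11) - 7 ≡ 22. → (11, 22)
3H: (11, 22) + (17, 7). λ = (7 - 22)/(17 - 11) ≡ 26/6 mod 41. 6⁻¹ ≡ 7 (mod 41), so λ ≡ 18.
  x = λ² - 11 - 17 = 324 - 28 ≡ 9; y = λ·(11 - 9) - 22 ≡ 14. → (9, 14)
3H = (9, 14).
Finally 2G + 3H:
(10, 33) + (9, 14). λ = (14 - 33)/(9 - 10) ≡ 22/40 mod 41. 40⁻¹ ≡ 40 (mod 41), so λ ≡ 19.
  x = λ² - 10 - 9 = 361 - 19 ≡ 14; y = λ·(10 - 14) - 33 ≡ 14. → (14, 14)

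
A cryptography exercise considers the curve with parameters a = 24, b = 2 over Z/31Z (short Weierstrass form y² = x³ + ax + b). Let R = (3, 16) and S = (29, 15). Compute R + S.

(4, 21)

(3, 16) + (29, 15). λ = (15 - 16)/(29 - 3) ≡ 30/26 mod 31. 26⁻¹ ≡ 6 (mod 31) since 26·6 = 156 ≡ 1, so λ ≡ 25.
  x = λ² - 3 - 29 = 625 - 32 ≡ 4; y = λ·(3 - 4) - 16 ≡ 21. → (4, 21)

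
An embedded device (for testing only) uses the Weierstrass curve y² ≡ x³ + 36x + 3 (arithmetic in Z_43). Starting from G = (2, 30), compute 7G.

(31, 6)

Double-and-add on 7 = (111)₂. Start with G = (2, 30) for the leading 1-bit.
double: tangent at (2, 30): λ = (3·2² + 36)/(2·30) ≡ 5/17. 17⁻¹ ≡ 38 (mod 43), so λ ≡ 5·38 ≡ 18.
  x = λ² - 2 - 2 = 324 - 4 ≡ 19; y = λ·(2 - 19) - 30 ≡ 8. → (19, 8)
add G: (19, 8) + (2, 30). λ = (30 - 8)/(2 - 19) ≡ 22/26 mod 43. 26⁻¹ ≡ 5 (mod 43) since 26·5 = 130 ≡ 1, so λ ≡ 24.
  x = λ² - 19 - 2 = 576 - 21 ≡ 39; y = λ·(19 - 39) - 8 ≡ 28. → (39, 28)
double: tangent at (39, 28): λ = (3·39² + 36)/(2·28) ≡ 41/13. 13⁻¹ ≡ 10 (mod 43) since 13·10 = 130 ≡ 1, so λ ≡ 41·10 ≡ 23.
  x = λ² - 39 - 39 = 529 - 78 ≡ 21; y = λ·(39 - 21) - 28 ≡ 42. → (21, 42)
add G: (21, 42) + (2, 30). λ = (30 - 42)/(2 - 21) ≡ 31/24 mod 43. 24⁻¹ ≡ 9 (mod 43) since 24·9 = 216 ≡ 1, so λ ≡ 21.
  x = λ² - 21 - 2 = 441 - 23 ≡ 31; y = λ·(21 - 31) - 42 ≡ 6. → (31, 6)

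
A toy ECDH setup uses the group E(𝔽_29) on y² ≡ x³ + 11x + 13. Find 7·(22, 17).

(9, 0)

Write P = (22, 17).
Repeated addition: build up to 7P.
2P: tangent at (22, 17): λ = (3·22² + 11)/(2·17) ≡ 13/5. 5⁻¹ ≡ 6 (mod 29) since 5·6 = 30 ≡ 1, so λ ≡ 13·6 ≡ 20.
  x = λ² - 22 - 22 = 400 - 44 ≡ 8; y = λ·(22 - 8) - 17 ≡ 2. → (8, 2)
3P: (8, 2) + (22, 17). λ = (17 - 2)/(22 - 8) ≡ 15/14 mod 29. 14⁻¹ ≡ 27 (mod 29), so λ ≡ 28.
  x = λ² - 8 - 22 = 784 - 30 ≡ 0; y = λ·(8 - 0) - 2 ≡ 19. → (0, 19)
4P: (0, 19) + (22, 17). λ = (17 - 19)/(22 - 0) ≡ 27/22 mod 29. 22⁻¹ ≡ 4 (mod 29), so λ ≡ 21.
  x = λ² - 0 - 22 = 441 - 22 ≡ 13; y = λ·(0 - 13) - 19 ≡ 27. → (13, 27)
5P: (13, 27) + (22, 17). λ = (17 - 27)/(22 - 13) ≡ 19/9 mod 29. 9⁻¹ ≡ 13 (mod 29), so λ ≡ 15.
  x = λ² - 13 - 22 = 225 - 35 ≡ 16; y = λ·(13 - 16) - 27 ≡ 15. → (16, 15)
6P: (16, 15) + (22, 17). λ = (17 - 15)/(22 - 16) ≡ 2/6 mod 29. 6⁻¹ ≡ 5 (mod 29), so λ ≡ 10.
  x = λ² - 16 - 22 = 100 - 38 ≡ 4; y = λ·(16 - 4) - 15 ≡ 18. → (4, 18)
7P: (4, 18) + (22, 17). λ = (17 - 18)/(22 - 4) ≡ 28/18 mod 29. 18⁻¹ ≡ 21 (mod 29) since 18·21 = 378 ≡ 1, so λ ≡ 8.
  x = λ² - 4 - 22 = 64 - 26 ≡ 9; y = λ·(4 - 9) - 18 ≡ 0. → (9, 0)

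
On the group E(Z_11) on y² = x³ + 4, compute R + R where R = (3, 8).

tangent at (3, 8): λ = (3·3² + 0)/(2·8) ≡ 5/5. 5⁻¹ ≡ 9 (mod 11), so λ ≡ 5·9 ≡ 1.
  x = λ² - 3 - 3 = 1 - 6 ≡ 6; y = λ·(3 - 6) - 8 ≡ 0. → (6, 0)

(6, 0)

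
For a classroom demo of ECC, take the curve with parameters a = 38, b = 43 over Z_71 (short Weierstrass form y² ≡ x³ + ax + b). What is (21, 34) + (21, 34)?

(45, 62)

tangent at (21, 34): λ = (3·21² + 38)/(2·34) ≡ 12/68. 68⁻¹ ≡ 47 (mod 71), so λ ≡ 12·47 ≡ 67.
  x = λ² - 21 - 21 = 4489 - 42 ≡ 45; y = λ·(21 - 45) - 34 ≡ 62. → (45, 62)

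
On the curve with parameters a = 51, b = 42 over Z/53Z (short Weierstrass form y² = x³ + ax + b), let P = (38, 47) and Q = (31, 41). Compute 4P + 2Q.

First 4P:
Repeated addition: build up to 4P.
2P: tangent at (38, 47): λ = (3·38² + 51)/(2·47) ≡ 37/41. 41⁻¹ ≡ 22 (mod 53) since 41·22 = 902 ≡ 1, so λ ≡ 37·22 ≡ 19.
  x = λ² - 38 - 38 = 361 - 76 ≡ 20; y = λ·(38 - 20) - 47 ≡ 30. → (20, 30)
3P: (20, 30) + (38, 47). λ = (47 - 30)/(38 - 20) ≡ 17/18 mod 53. 18⁻¹ ≡ 3 (mod 53), so λ ≡ 51.
  x = λ² - 20 - 38 = 2601 - 58 ≡ 52; y = λ·(20 - 52) - 30 ≡ 34. → (52, 34)
4P: (52, 34) + (38, 47). λ = (47 - 34)/(38 - 52) ≡ 13/39 mod 53. 39⁻¹ ≡ 34 (mod 53) since 39·34 = 1326 ≡ 1, so λ ≡ 18.
  x = λ² - 52 - 38 = 324 - 90 ≡ 22; y = λ·(52 - 22) - 34 ≡ 29. → (22, 29)
4P = (22, 29).
Next 2Q:
Repeated addition: build up to 2Q.
2Q: tangent at (31, 41): λ = (3·31² + 51)/(2·41) ≡ 19/29. 29⁻¹ ≡ 11 (mod 53), so λ ≡ 19·11 ≡ 50.
  x = λ² - 31 - 31 = 2500 - 62 ≡ 0; y = λ·(31 - 0) - 41 ≡ 25. → (0, 25)
2Q = (0, 25).
Finally 4P + 2Q:
(22, 29) + (0, 25). λ = (25 - 29)/(0 - 22) ≡ 49/31 mod 53. 31⁻¹ ≡ 12 (mod 53) since 31·12 = 372 ≡ 1, so λ ≡ 5.
  x = λ² - 22 - 0 = 25 - 22 ≡ 3; y = λ·(22 - 3) - 29 ≡ 13. → (3, 13)

(3, 13)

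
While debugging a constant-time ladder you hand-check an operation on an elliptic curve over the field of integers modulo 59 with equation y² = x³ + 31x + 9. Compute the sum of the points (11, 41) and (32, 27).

(23, 26)

(11, 41) + (32, 27). λ = (27 - 41)/(32 - 11) ≡ 45/21 mod 59. 21⁻¹ ≡ 45 (mod 59) since 21·45 = 945 ≡ 1, so λ ≡ 19.
  x = λ² - 11 - 32 = 361 - 43 ≡ 23; y = λ·(11 - 23) - 41 ≡ 26. → (23, 26)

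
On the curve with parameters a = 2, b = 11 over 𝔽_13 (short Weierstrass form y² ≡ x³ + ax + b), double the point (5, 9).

(2, 6)

tangent at (5, 9): λ = (3·5² + 2)/(2·9) ≡ 12/5. 5⁻¹ ≡ 8 (mod 13), so λ ≡ 12·8 ≡ 5.
  x = λ² - 5 - 5 = 25 - 10 ≡ 2; y = λ·(5 - 2) - 9 ≡ 6. → (2, 6)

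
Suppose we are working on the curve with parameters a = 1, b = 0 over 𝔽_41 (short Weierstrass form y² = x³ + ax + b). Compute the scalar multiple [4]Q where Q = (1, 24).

Repeated addition: build up to 4Q.
2Q: tangent at (1, 24): λ = (3·1² + 1)/(2·24) ≡ 4/7. 7⁻¹ ≡ 6 (mod 41), so λ ≡ 4·6 ≡ 24.
  x = λ² - 1 - 1 = 576 - 2 ≡ 0; y = λ·(1 - 0) - 24 ≡ 0. → (0, 0)
3Q: (0, 0) + (1, 24). λ = (24 - 0)/(1 - 0) ≡ 24/1 mod 41. 1⁻¹ ≡ 1 (mod 41), so λ ≡ 24.
  x = λ² - 0 - 1 = 576 - 1 ≡ 1; y = λ·(0 - 1) - 0 ≡ 17. → (1, 17)
4Q: (1, 17) + (1, 24): same x and y₁ ≡ -y₂, so the sum is the point at infinity.

O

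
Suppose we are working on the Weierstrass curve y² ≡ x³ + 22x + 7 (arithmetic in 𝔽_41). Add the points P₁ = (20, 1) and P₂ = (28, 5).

(24, 38)

(20, 1) + (28, 5). λ = (5 - 1)/(28 - 20) ≡ 4/8 mod 41. 8⁻¹ ≡ 36 (mod 41) since 8·36 = 288 ≡ 1, so λ ≡ 21.
  x = λ² - 20 - 28 = 441 - 48 ≡ 24; y = λ·(20 - 24) - 1 ≡ 38. → (24, 38)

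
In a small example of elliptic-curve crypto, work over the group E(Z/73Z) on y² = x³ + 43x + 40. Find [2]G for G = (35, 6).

(27, 15)

tangent at (35, 6): λ = (3·35² + 43)/(2·6) ≡ 68/12. 12⁻¹ ≡ 67 (mod 73), so λ ≡ 68·67 ≡ 30.
  x = λ² - 35 - 35 = 900 - 70 ≡ 27; y = λ·(35 - 27) - 6 ≡ 15. → (27, 15)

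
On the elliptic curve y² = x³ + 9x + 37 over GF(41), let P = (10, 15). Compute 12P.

Repeated addition: build up to 12P.
2P: tangent at (10, 15): λ = (3·10² + 9)/(2·15) ≡ 22/30. 30⁻¹ ≡ 26 (mod 41), so λ ≡ 22·26 ≡ 39.
  x = λ² - 10 - 10 = 1521 - 20 ≡ 25; y = λ·(10 - 25) - 15 ≡ 15. → (25, 15)
3P: (25, 15) + (10, 15). λ = (15 - 15)/(10 - 25) ≡ 0/26 mod 41. 26⁻¹ ≡ 30 (mod 41) since 26·30 = 780 ≡ 1, so λ ≡ 0.
  x = λ² - 25 - 10 = 0 - 35 ≡ 6; y = λ·(25 - 6) - 15 ≡ 26. → (6, 26)
4P: (6, 26) + (10, 15). λ = (15 - 26)/(10 - 6) ≡ 30/4 mod 41. 4⁻¹ ≡ 31 (mod 41), so λ ≡ 28.
  x = λ² - 6 - 10 = 784 - 16 ≡ 30; y = λ·(6 - 30) - 26 ≡ 40. → (30, 40)
5P: (30, 40) + (10, 15). λ = (15 - 40)/(10 - 30) ≡ 16/21 mod 41. 21⁻¹ ≡ 2 (mod 41), so λ ≡ 32.
  x = λ² - 30 - 10 = 1024 - 40 ≡ 0; y = λ·(30 - 0) - 40 ≡ 18. → (0, 18)
6P: (0, 18) + (10, 15). λ = (15 - 18)/(10 - 0) ≡ 38/10 mod 41. 10⁻¹ ≡ 37 (mod 41), so λ ≡ 12.
  x = λ² - 0 - 10 = 144 - 10 ≡ 11; y = λ·(0 - 11) - 18 ≡ 14. → (11, 14)
7P: (11, 14) + (10, 15). λ = (15 - 14)/(10 - 11) ≡ 1/40 mod 41. 40⁻¹ ≡ 40 (mod 41), so λ ≡ 40.
  x = λ² - 11 - 10 = 1600 - 21 ≡ 21; y = λ·(11 - 21) - 14 ≡ 37. → (21, 37)
8P: (21, 37) + (10, 15). λ = (15 - 37)/(10 - 21) ≡ 19/30 mod 41. 30⁻¹ ≡ 26 (mod 41), so λ ≡ 2.
  x = λ² - 21 - 10 = 4 - 31 ≡ 14; y = λ·(21 - 14) - 37 ≡ 18. → (14, 18)
9P: (14, 18) + (10, 15). λ = (15 - 18)/(10 - 14) ≡ 38/37 mod 41. 37⁻¹ ≡ 10 (mod 41) since 37·10 = 370 ≡ 1, so λ ≡ 11.
  x = λ² - 14 - 10 = 121 - 24 ≡ 15; y = λ·(14 - 15) - 18 ≡ 12. → (15, 12)
10P: (15, 12) + (10, 15). λ = (15 - 12)/(10 - 15) ≡ 3/36 mod 41. 36⁻¹ ≡ 8 (mod 41) since 36·8 = 288 ≡ 1, so λ ≡ 24.
  x = λ² - 15 - 10 = 576 - 25 ≡ 18; y = λ·(15 - 18) - 12 ≡ 39. → (18, 39)
11P: (18, 39) + (10, 15). λ = (15 - 39)/(10 - 18) ≡ 17/33 mod 41. 33⁻¹ ≡ 5 (mod 41), so λ ≡ 3.
  x = λ² - 18 - 10 = 9 - 28 ≡ 22; y = λ·(18 - 22) - 39 ≡ 31. → (22, 31)
12P: (22, 31) + (10, 15). λ = (15 - 31)/(10 - 22) ≡ 25/29 mod 41. 29⁻¹ ≡ 17 (mod 41), so λ ≡ 15.
  x = λ² - 22 - 10 = 225 - 32 ≡ 29; y = λ·(22 - 29) - 31 ≡ 28. → (29, 28)

(29, 28)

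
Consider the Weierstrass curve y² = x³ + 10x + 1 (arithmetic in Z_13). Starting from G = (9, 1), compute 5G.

Double-and-add on 5 = (101)₂. Start with G = (9, 1) for the leading 1-bit.
double: tangent at (9, 1): λ = (3·9² + 10)/(2·1) ≡ 6/2. 2⁻¹ ≡ 7 (mod 13), so λ ≡ 6·7 ≡ 3.
  x = λ² - 9 - 9 = 9 - 18 ≡ 4; y = λ·(9 - 4) - 1 ≡ 1. → (4, 1)
double: tangent at (4, 1): λ = (3·4² + 10)/(2·1) ≡ 6/2. 2⁻¹ ≡ 7 (mod 13) since 2·7 = 14 ≡ 1, so λ ≡ 6·7 ≡ 3.
  x = λ² - 4 - 4 = 9 - 8 ≡ 1; y = λ·(4 - 1) - 1 ≡ 8. → (1, 8)
add G: (1, 8) + (9, 1). λ = (1 - 8)/(9 - 1) ≡ 6/8 mod 13. 8⁻¹ ≡ 5 (mod 13), so λ ≡ 4.
  x = λ² - 1 - 9 = 16 - 10 ≡ 6; y = λ·(1 - 6) - 8 ≡ 11. → (6, 11)

(6, 11)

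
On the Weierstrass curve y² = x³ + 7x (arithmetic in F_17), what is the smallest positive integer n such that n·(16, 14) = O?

2P: tangent at (16, 14): λ = (3·16² + 7)/(2·14) ≡ 10/11. 11⁻¹ ≡ 14 (mod 17), so λ ≡ 10·14 ≡ 4.
  x = λ² - 16 - 16 = 16 - 32 ≡ 1; y = λ·(16 - 1) - 14 ≡ 12. → (1, 12)
3P: (1, 12) + (16, 14). λ = (14 - 12)/(16 - 1) ≡ 2/15 mod 17. 15⁻¹ ≡ 8 (mod 17), so λ ≡ 16.
  x = λ² - 1 - 16 = 256 - 17 ≡ 1; y = λ·(1 - 1) - 12 ≡ 5. → (1, 5)
4P: (1, 5) + (16, 14). λ = (14 - 5)/(16 - 1) ≡ 9/15 mod 17. 15⁻¹ ≡ 8 (mod 17), so λ ≡ 4.
  x = λ² - 1 - 16 = 16 - 17 ≡ 16; y = λ·(1 - 16) - 5 ≡ 3. → (16, 3)
5P: (16, 3) + (16, 14): same x and y₁ ≡ -y₂, so the sum is O.
5P = O, so the order is 5.

5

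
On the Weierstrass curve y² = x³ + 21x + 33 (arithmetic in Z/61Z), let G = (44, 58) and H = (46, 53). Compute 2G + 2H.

First 2G:
Repeated addition: build up to 2G.
2G: tangent at (44, 58): λ = (3·44² + 21)/(2·58) ≡ 34/55. 55⁻¹ ≡ 10 (mod 61), so λ ≡ 34·10 ≡ 35.
  x = λ² - 44 - 44 = 1225 - 88 ≡ 39; y = λ·(44 - 39) - 58 ≡ 56. → (39, 56)
2G = (39, 56).
Next 2H:
Repeated addition: build up to 2H.
2H: tangent at (46, 53): λ = (3·46² + 21)/(2·53) ≡ 25/45. 45⁻¹ ≡ 19 (mod 61) since 45·19 = 855 ≡ 1, so λ ≡ 25·19 ≡ 48.
  x = λ² - 46 - 46 = 2304 - 92 ≡ 16; y = λ·(46 - 16) - 53 ≡ 45. → (16, 45)
2H = (16, 45).
Finally 2G + 2H:
(39, 56) + (16, 45). λ = (45 - 56)/(16 - 39) ≡ 50/38 mod 61. 38⁻¹ ≡ 53 (mod 61), so λ ≡ 27.
  x = λ² - 39 - 16 = 729 - 55 ≡ 3; y = λ·(39 - 3) - 56 ≡ 1. → (3, 1)

(3, 1)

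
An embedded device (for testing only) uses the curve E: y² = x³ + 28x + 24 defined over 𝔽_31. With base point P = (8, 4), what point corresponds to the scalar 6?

Double-and-add on 6 = (110)₂. Start with P = (8, 4) for the leading 1-bit.
double: tangent at (8, 4): λ = (3·8² + 28)/(2·4) ≡ 3/8. 8⁻¹ ≡ 4 (mod 31), so λ ≡ 3·4 ≡ 12.
  x = λ² - 8 - 8 = 144 - 16 ≡ 4; y = λ·(8 - 4) - 4 ≡ 13. → (4, 13)
add P: (4, 13) + (8, 4). λ = (4 - 13)/(8 - 4) ≡ 22/4 mod 31. 4⁻¹ ≡ 8 (mod 31) since 4·8 = 32 ≡ 1, so λ ≡ 21.
  x = λ² - 4 - 8 = 441 - 12 ≡ 26; y = λ·(4 - 26) - 13 ≡ 21. → (26, 21)
double: tangent at (26, 21): λ = (3·26² + 28)/(2·21) ≡ 10/11. 11⁻¹ ≡ 17 (mod 31) since 11·17 = 187 ≡ 1, so λ ≡ 10·17 ≡ 15.
  x = λ² - 26 - 26 = 225 - 52 ≡ 18; y = λ·(26 - 18) - 21 ≡ 6. → (18, 6)

(18, 6)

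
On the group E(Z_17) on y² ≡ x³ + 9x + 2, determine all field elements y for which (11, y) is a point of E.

2, 15

x³ + 9x + 2 = 1432 ≡ 4 (mod 17).
Square roots of 4 mod 17: 2 and 15 (since 2² = 4 ≡ 4).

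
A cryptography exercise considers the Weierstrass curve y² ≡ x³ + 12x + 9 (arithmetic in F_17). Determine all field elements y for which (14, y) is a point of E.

none

x³ + 12x + 9 = 2921 ≡ 14 (mod 17).
14 is a non-residue mod 17; no y exists.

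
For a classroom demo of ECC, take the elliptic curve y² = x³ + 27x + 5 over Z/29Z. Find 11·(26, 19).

Write Q = (26, 19).
Double-and-add on 11 = (1011)₂. Start with Q = (26, 19) for the leading 1-bit.
double: tangent at (26, 19): λ = (3·26² + 27)/(2·19) ≡ 25/9. 9⁻¹ ≡ 13 (mod 29), so λ ≡ 25·13 ≡ 6.
  x = λ² - 26 - 26 = 36 - 52 ≡ 13; y = λ·(26 - 13) - 19 ≡ 1. → (13, 1)
double: tangent at (13, 1): λ = (3·13² + 27)/(2·1) ≡ 12/2. 2⁻¹ ≡ 15 (mod 29) since 2·15 = 30 ≡ 1, so λ ≡ 12·15 ≡ 6.
  x = λ² - 13 - 13 = 36 - 26 ≡ 10; y = λ·(13 - 10) - 1 ≡ 17. → (10, 17)
add Q: (10, 17) + (26, 19). λ = (19 - 17)/(26 - 10) ≡ 2/16 mod 29. 16⁻¹ ≡ 20 (mod 29), so λ ≡ 11.
  x = λ² - 10 - 26 = 121 - 36 ≡ 27; y = λ·(10 - 27) - 17 ≡ 28. → (27, 28)
double: tangent at (27, 28): λ = (3·27² + 27)/(2·28) ≡ 10/27. 27⁻¹ ≡ 14 (mod 29) since 27·14 = 378 ≡ 1, so λ ≡ 10·14 ≡ 24.
  x = λ² - 27 - 27 = 576 - 54 ≡ 0; y = λ·(27 - 0) - 28 ≡ 11. → (0, 11)
add Q: (0, 11) + (26, 19). λ = (19 - 11)/(26 - 0) ≡ 8/26 mod 29. 26⁻¹ ≡ 19 (mod 29) since 26·19 = 494 ≡ 1, so λ ≡ 7.
  x = λ² - 0 - 26 = 49 - 26 ≡ 23; y = λ·(0 - 23) - 11 ≡ 2. → (23, 2)

(23, 2)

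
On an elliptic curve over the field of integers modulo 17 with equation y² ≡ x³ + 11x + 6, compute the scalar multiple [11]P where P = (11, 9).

(11, 9)

Repeated addition: build up to 11P.
2P: tangent at (11, 9): λ = (3·11² + 11)/(2·9) ≡ 0/1. 1⁻¹ ≡ 1 (mod 17) since 1·1 = 1 ≡ 1, so λ ≡ 0·1 ≡ 0.
  x = λ² - 11 - 11 = 0 - 22 ≡ 12; y = λ·(11 - 12) - 9 ≡ 8. → (12, 8)
3P: (12, 8) + (11, 9). λ = (9 - 8)/(11 - 12) ≡ 1/16 mod 17. 16⁻¹ ≡ 16 (mod 17), so λ ≡ 16.
  x = λ² - 12 - 11 = 256 - 23 ≡ 12; y = λ·(12 - 12) - 8 ≡ 9. → (12, 9)
4P: (12, 9) + (11, 9). λ = (9 - 9)/(11 - 12) ≡ 0/16 mod 17. 16⁻¹ ≡ 16 (mod 17), so λ ≡ 0.
  x = λ² - 12 - 11 = 0 - 23 ≡ 11; y = λ·(12 - 11) - 9 ≡ 8. → (11, 8)
5P: (11, 8) + (11, 9): same x and y₁ ≡ -y₂, so the sum is 𝒪.
6P: 𝒪 + (11, 9) = (11, 9) (identity).
7P: tangent at (11, 9): λ = (3·11² + 11)/(2·9) ≡ 0/1. 1⁻¹ ≡ 1 (mod 17), so λ ≡ 0·1 ≡ 0.
  x = λ² - 11 - 11 = 0 - 22 ≡ 12; y = λ·(11 - 12) - 9 ≡ 8. → (12, 8)
8P: (12, 8) + (11, 9). λ = (9 - 8)/(11 - 12) ≡ 1/16 mod 17. 16⁻¹ ≡ 16 (mod 17) since 16·16 = 256 ≡ 1, so λ ≡ 16.
  x = λ² - 12 - 11 = 256 - 23 ≡ 12; y = λ·(12 - 12) - 8 ≡ 9. → (12, 9)
9P: (12, 9) + (11, 9). λ = (9 - 9)/(11 - 12) ≡ 0/16 mod 17. 16⁻¹ ≡ 16 (mod 17), so λ ≡ 0.
  x = λ² - 12 - 11 = 0 - 23 ≡ 11; y = λ·(12 - 11) - 9 ≡ 8. → (11, 8)
10P: (11, 8) + (11, 9): same x and y₁ ≡ -y₂, so the sum is 𝒪.
11P: 𝒪 + (11, 9) = (11, 9) (identity).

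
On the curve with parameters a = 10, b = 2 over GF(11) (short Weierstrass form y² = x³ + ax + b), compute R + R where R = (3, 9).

tangent at (3, 9): λ = (3·3² + 10)/(2·9) ≡ 4/7. 7⁻¹ ≡ 8 (mod 11), so λ ≡ 4·8 ≡ 10.
  x = λ² - 3 - 3 = 100 - 6 ≡ 6; y = λ·(3 - 6) - 9 ≡ 5. → (6, 5)

(6, 5)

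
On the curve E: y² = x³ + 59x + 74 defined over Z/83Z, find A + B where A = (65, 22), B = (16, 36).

(65, 22) + (16, 36). λ = (36 - 22)/(16 - 65) ≡ 14/34 mod 83. 34⁻¹ ≡ 22 (mod 83) since 34·22 = 748 ≡ 1, so λ ≡ 59.
  x = λ² - 65 - 16 = 3481 - 81 ≡ 80; y = λ·(65 - 80) - 22 ≡ 6. → (80, 6)

(80, 6)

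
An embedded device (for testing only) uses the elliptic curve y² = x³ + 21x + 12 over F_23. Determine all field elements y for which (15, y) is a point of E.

x³ + 21x + 12 = 3702 ≡ 22 (mod 23).
22 is a non-residue mod 23; no y exists.

none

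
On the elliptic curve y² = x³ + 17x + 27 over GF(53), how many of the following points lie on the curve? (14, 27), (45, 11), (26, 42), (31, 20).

(14, 27): 27² ≡ 40, rhs ≡ 41 → off.
(45, 11): 11² ≡ 15, rhs ≡ 15 → on.
(26, 42): 42² ≡ 15, rhs ≡ 25 → off.
(31, 20): 20² ≡ 29, rhs ≡ 29 → on.

2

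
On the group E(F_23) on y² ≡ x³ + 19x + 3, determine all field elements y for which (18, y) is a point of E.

6, 17

x³ + 19x + 3 = 6177 ≡ 13 (mod 23).
Square roots of 13 mod 23: 6 and 17 (since 6² = 36 ≡ 13).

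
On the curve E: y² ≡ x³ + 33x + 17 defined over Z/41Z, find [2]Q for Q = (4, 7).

(1, 25)

tangent at (4, 7): λ = (3·4² + 33)/(2·7) ≡ 40/14. 14⁻¹ ≡ 3 (mod 41), so λ ≡ 40·3 ≡ 38.
  x = λ² - 4 - 4 = 1444 - 8 ≡ 1; y = λ·(4 - 1) - 7 ≡ 25. → (1, 25)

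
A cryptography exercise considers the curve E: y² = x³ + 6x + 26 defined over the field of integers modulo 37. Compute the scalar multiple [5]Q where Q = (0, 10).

(0, 10)

Double-and-add on 5 = (101)₂. Start with Q = (0, 10) for the leading 1-bit.
double: tangent at (0, 10): λ = (3·0² + 6)/(2·10) ≡ 6/20. 20⁻¹ ≡ 13 (mod 37), so λ ≡ 6·13 ≡ 4.
  x = λ² - 0 - 0 = 16 - 0 ≡ 16; y = λ·(0 - 16) - 10 ≡ 0. → (16, 0)
double: (16, 0) + (16, 0): same x and y₁ ≡ -y₂, so the sum is 𝒪.
add Q: 𝒪 + (0, 10) = (0, 10) (identity).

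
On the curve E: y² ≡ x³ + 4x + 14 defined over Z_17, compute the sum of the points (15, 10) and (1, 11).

(3, 11)

(15, 10) + (1, 11). λ = (11 - 10)/(1 - 15) ≡ 1/3 mod 17. 3⁻¹ ≡ 6 (mod 17) since 3·6 = 18 ≡ 1, so λ ≡ 6.
  x = λ² - 15 - 1 = 36 - 16 ≡ 3; y = λ·(15 - 3) - 10 ≡ 11. → (3, 11)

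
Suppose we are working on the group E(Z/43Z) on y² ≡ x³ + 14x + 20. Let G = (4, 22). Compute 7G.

(12, 14)

Repeated addition: build up to 7G.
2G: tangent at (4, 22): λ = (3·4² + 14)/(2·22) ≡ 19/1. 1⁻¹ ≡ 1 (mod 43), so λ ≡ 19·1 ≡ 19.
  x = λ² - 4 - 4 = 361 - 8 ≡ 9; y = λ·(4 - 9) - 22 ≡ 12. → (9, 12)
3G: (9, 12) + (4, 22). λ = (22 - 12)/(4 - 9) ≡ 10/38 mod 43. 38⁻¹ ≡ 17 (mod 43), so λ ≡ 41.
  x = λ² - 9 - 4 = 1681 - 13 ≡ 34; y = λ·(9 - 34) - 12 ≡ 38. → (34, 38)
4G: (34, 38) + (4, 22). λ = (22 - 38)/(4 - 34) ≡ 27/13 mod 43. 13⁻¹ ≡ 10 (mod 43), so λ ≡ 12.
  x = λ² - 34 - 4 = 144 - 38 ≡ 20; y = λ·(34 - 20) - 38 ≡ 1. → (20, 1)
5G: (20, 1) + (4, 22). λ = (22 - 1)/(4 - 20) ≡ 21/27 mod 43. 27⁻¹ ≡ 8 (mod 43), so λ ≡ 39.
  x = λ² - 20 - 4 = 1521 - 24 ≡ 35; y = λ·(20 - 35) - 1 ≡ 16. → (35, 16)
6G: (35, 16) + (4, 22). λ = (22 - 16)/(4 - 35) ≡ 6/12 mod 43. 12⁻¹ ≡ 18 (mod 43), so λ ≡ 22.
  x = λ² - 35 - 4 = 484 - 39 ≡ 15; y = λ·(35 - 15) - 16 ≡ 37. → (15, 37)
7G: (15, 37) + (4, 22). λ = (22 - 37)/(4 - 15) ≡ 28/32 mod 43. 32⁻¹ ≡ 39 (mod 43), so λ ≡ 17.
  x = λ² - 15 - 4 = 289 - 19 ≡ 12; y = λ·(15 - 12) - 37 ≡ 14. → (12, 14)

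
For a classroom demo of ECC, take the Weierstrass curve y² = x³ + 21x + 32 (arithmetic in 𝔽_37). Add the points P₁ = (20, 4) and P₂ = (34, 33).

(9, 32)

(20, 4) + (34, 33). λ = (33 - 4)/(34 - 20) ≡ 29/14 mod 37. 14⁻¹ ≡ 8 (mod 37), so λ ≡ 10.
  x = λ² - 20 - 34 = 100 - 54 ≡ 9; y = λ·(20 - 9) - 4 ≡ 32. → (9, 32)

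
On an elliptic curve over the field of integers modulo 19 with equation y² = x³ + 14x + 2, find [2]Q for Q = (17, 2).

tangent at (17, 2): λ = (3·17² + 14)/(2·2) ≡ 7/4. 4⁻¹ ≡ 5 (mod 19), so λ ≡ 7·5 ≡ 16.
  x = λ² - 17 - 17 = 256 - 34 ≡ 13; y = λ·(17 - 13) - 2 ≡ 5. → (13, 5)

(13, 5)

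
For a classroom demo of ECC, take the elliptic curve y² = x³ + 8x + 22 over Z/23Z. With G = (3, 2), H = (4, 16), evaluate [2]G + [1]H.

First 2G:
Repeated addition: build up to 2G.
2G: tangent at (3, 2): λ = (3·3² + 8)/(2·2) ≡ 12/4. 4⁻¹ ≡ 6 (mod 23) since 4·6 = 24 ≡ 1, so λ ≡ 12·6 ≡ 3.
  x = λ² - 3 - 3 = 9 - 6 ≡ 3; y = λ·(3 - 3) - 2 ≡ 21. → (3, 21)
2G = (3, 21).
Finally 2G + H:
(3, 21) + (4, 16). λ = (16 - 21)/(4 - 3) ≡ 18/1 mod 23. 1⁻¹ ≡ 1 (mod 23) since 1·1 = 1 ≡ 1, so λ ≡ 18.
  x = λ² - 3 - 4 = 324 - 7 ≡ 18; y = λ·(3 - 18) - 21 ≡ 8. → (18, 8)

(18, 8)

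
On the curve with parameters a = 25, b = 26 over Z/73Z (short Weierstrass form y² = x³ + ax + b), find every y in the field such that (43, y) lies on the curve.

x³ + 25x + 26 = 80608 ≡ 16 (mod 73).
Square roots of 16 mod 73: 4 and 69 (since 4² = 16 ≡ 16).

4, 69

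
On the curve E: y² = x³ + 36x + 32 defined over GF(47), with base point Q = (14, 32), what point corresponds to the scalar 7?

(46, 29)

Repeated addition: build up to 7Q.
2Q: tangent at (14, 32): λ = (3·14² + 36)/(2·32) ≡ 13/17. 17⁻¹ ≡ 36 (mod 47), so λ ≡ 13·36 ≡ 45.
  x = λ² - 14 - 14 = 2025 - 28 ≡ 23; y = λ·(14 - 23) - 32 ≡ 33. → (23, 33)
3Q: (23, 33) + (14, 32). λ = (32 - 33)/(14 - 23) ≡ 46/38 mod 47. 38⁻¹ ≡ 26 (mod 47), so λ ≡ 21.
  x = λ² - 23 - 14 = 441 - 37 ≡ 28; y = λ·(23 - 28) - 33 ≡ 3. → (28, 3)
4Q: (28, 3) + (14, 32). λ = (32 - 3)/(14 - 28) ≡ 29/33 mod 47. 33⁻¹ ≡ 10 (mod 47), so λ ≡ 8.
  x = λ² - 28 - 14 = 64 - 42 ≡ 22; y = λ·(28 - 22) - 3 ≡ 45. → (22, 45)
5Q: (22, 45) + (14, 32). λ = (32 - 45)/(14 - 22) ≡ 34/39 mod 47. 39⁻¹ ≡ 41 (mod 47), so λ ≡ 31.
  x = λ² - 22 - 14 = 961 - 36 ≡ 32; y = λ·(22 - 32) - 45 ≡ 21. → (32, 21)
6Q: (32, 21) + (14, 32). λ = (32 - 21)/(14 - 32) ≡ 11/29 mod 47. 29⁻¹ ≡ 13 (mod 47) since 29·13 = 377 ≡ 1, so λ ≡ 2.
  x = λ² - 32 - 14 = 4 - 46 ≡ 5; y = λ·(32 - 5) - 21 ≡ 33. → (5, 33)
7Q: (5, 33) + (14, 32). λ = (32 - 33)/(14 - 5) ≡ 46/9 mod 47. 9⁻¹ ≡ 21 (mod 47) since 9·21 = 189 ≡ 1, so λ ≡ 26.
  x = λ² - 5 - 14 = 676 - 19 ≡ 46; y = λ·(5 - 46) - 33 ≡ 29. → (46, 29)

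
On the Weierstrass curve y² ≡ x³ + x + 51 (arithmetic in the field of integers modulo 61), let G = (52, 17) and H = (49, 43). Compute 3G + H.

(20, 18)

First 3G:
Repeated addition: build up to 3G.
2G: tangent at (52, 17): λ = (3·52² + 1)/(2·17) ≡ 0/34. 34⁻¹ ≡ 9 (mod 61), so λ ≡ 0·9 ≡ 0.
  x = λ² - 52 - 52 = 0 - 104 ≡ 18; y = λ·(52 - 18) - 17 ≡ 44. → (18, 44)
3G: (18, 44) + (52, 17). λ = (17 - 44)/(52 - 18) ≡ 34/34 mod 61. 34⁻¹ ≡ 9 (mod 61), so λ ≡ 1.
  x = λ² - 18 - 52 = 1 - 70 ≡ 53; y = λ·(18 - 53) - 44 ≡ 43. → (53, 43)
3G = (53, 43).
Finally 3G + H:
(53, 43) + (49, 43). λ = (43 - 43)/(49 - 53) ≡ 0/57 mod 61. 57⁻¹ ≡ 15 (mod 61), so λ ≡ 0.
  x = λ² - 53 - 49 = 0 - 102 ≡ 20; y = λ·(53 - 20) - 43 ≡ 18. → (20, 18)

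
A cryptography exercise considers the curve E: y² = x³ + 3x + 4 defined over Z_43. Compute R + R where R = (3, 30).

tangent at (3, 30): λ = (3·3² + 3)/(2·30) ≡ 30/17. 17⁻¹ ≡ 38 (mod 43) since 17·38 = 646 ≡ 1, so λ ≡ 30·38 ≡ 22.
  x = λ² - 3 - 3 = 484 - 6 ≡ 5; y = λ·(3 - 5) - 30 ≡ 12. → (5, 12)

(5, 12)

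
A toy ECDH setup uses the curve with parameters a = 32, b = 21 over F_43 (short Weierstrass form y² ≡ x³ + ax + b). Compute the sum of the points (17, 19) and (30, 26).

(17, 19) + (30, 26). λ = (26 - 19)/(30 - 17) ≡ 7/13 mod 43. 13⁻¹ ≡ 10 (mod 43) since 13·10 = 130 ≡ 1, so λ ≡ 27.
  x = λ² - 17 - 30 = 729 - 47 ≡ 37; y = λ·(17 - 37) - 19 ≡ 0. → (37, 0)

(37, 0)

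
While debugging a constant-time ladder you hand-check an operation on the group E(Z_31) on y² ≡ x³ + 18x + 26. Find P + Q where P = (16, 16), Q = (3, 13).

(16, 16) + (3, 13). λ = (13 - 16)/(3 - 16) ≡ 28/18 mod 31. 18⁻¹ ≡ 19 (mod 31), so λ ≡ 5.
  x = λ² - 16 - 3 = 25 - 19 ≡ 6; y = λ·(16 - 6) - 16 ≡ 3. → (6, 3)

(6, 3)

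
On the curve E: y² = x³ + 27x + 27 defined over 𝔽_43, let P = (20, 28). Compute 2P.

tangent at (20, 28): λ = (3·20² + 27)/(2·28) ≡ 23/13. 13⁻¹ ≡ 10 (mod 43), so λ ≡ 23·10 ≡ 15.
  x = λ² - 20 - 20 = 225 - 40 ≡ 13; y = λ·(20 - 13) - 28 ≡ 34. → (13, 34)

(13, 34)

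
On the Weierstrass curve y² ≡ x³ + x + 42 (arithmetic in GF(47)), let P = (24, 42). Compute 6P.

(44, 24)

Double-and-add on 6 = (110)₂. Start with P = (24, 42) for the leading 1-bit.
double: tangent at (24, 42): λ = (3·24² + 1)/(2·42) ≡ 37/37. 37⁻¹ ≡ 14 (mod 47) since 37·14 = 518 ≡ 1, so λ ≡ 37·14 ≡ 1.
  x = λ² - 24 - 24 = 1 - 48 ≡ 0; y = λ·(24 - 0) - 42 ≡ 29. → (0, 29)
add P: (0, 29) + (24, 42). λ = (42 - 29)/(24 - 0) ≡ 13/24 mod 47. 24⁻¹ ≡ 2 (mod 47) since 24·2 = 48 ≡ 1, so λ ≡ 26.
  x = λ² - 0 - 24 = 676 - 24 ≡ 41; y = λ·(0 - 41) - 29 ≡ 33. → (41, 33)
double: tangent at (41, 33): λ = (3·41² + 1)/(2·33) ≡ 15/19. 19⁻¹ ≡ 5 (mod 47) since 19·5 = 95 ≡ 1, so λ ≡ 15·5 ≡ 28.
  x = λ² - 41 - 41 = 784 - 82 ≡ 44; y = λ·(41 - 44) - 33 ≡ 24. → (44, 24)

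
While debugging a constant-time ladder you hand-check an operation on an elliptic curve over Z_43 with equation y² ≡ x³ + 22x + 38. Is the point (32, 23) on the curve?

yes

y² = 23² ≡ 13; x³ + 22x + 38 = 33510 ≡ 13 (mod 43). 13 = 13.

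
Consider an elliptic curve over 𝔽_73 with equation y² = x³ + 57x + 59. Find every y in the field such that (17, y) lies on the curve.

none

x³ + 57x + 59 = 5941 ≡ 28 (mod 73).
28 is a non-residue mod 73; no y exists.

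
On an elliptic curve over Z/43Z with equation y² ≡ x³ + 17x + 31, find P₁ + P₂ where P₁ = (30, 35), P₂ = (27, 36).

(10, 30)

(30, 35) + (27, 36). λ = (36 - 35)/(27 - 30) ≡ 1/40 mod 43. 40⁻¹ ≡ 14 (mod 43), so λ ≡ 14.
  x = λ² - 30 - 27 = 196 - 57 ≡ 10; y = λ·(30 - 10) - 35 ≡ 30. → (10, 30)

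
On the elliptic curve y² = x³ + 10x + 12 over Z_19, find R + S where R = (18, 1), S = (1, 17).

(18, 1) + (1, 17). λ = (17 - 1)/(1 - 18) ≡ 16/2 mod 19. 2⁻¹ ≡ 10 (mod 19), so λ ≡ 8.
  x = λ² - 18 - 1 = 64 - 19 ≡ 7; y = λ·(18 - 7) - 1 ≡ 11. → (7, 11)

(7, 11)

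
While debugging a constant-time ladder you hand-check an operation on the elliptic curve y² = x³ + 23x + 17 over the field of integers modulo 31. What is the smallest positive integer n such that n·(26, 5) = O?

7

2P: tangent at (26, 5): λ = (3·26² + 23)/(2·5) ≡ 5/10. 10⁻¹ ≡ 28 (mod 31) since 10·28 = 280 ≡ 1, so λ ≡ 5·28 ≡ 16.
  x = λ² - 26 - 26 = 256 - 52 ≡ 18; y = λ·(26 - 18) - 5 ≡ 30. → (18, 30)
3P: (18, 30) + (26, 5). λ = (5 - 30)/(26 - 18) ≡ 6/8 mod 31. 8⁻¹ ≡ 4 (mod 31), so λ ≡ 24.
  x = λ² - 18 - 26 = 576 - 44 ≡ 5; y = λ·(18 - 5) - 30 ≡ 3. → (5, 3)
4P: (5, 3) + (26, 5). λ = (5 - 3)/(26 - 5) ≡ 2/21 mod 31. 21⁻¹ ≡ 3 (mod 31), so λ ≡ 6.
  x = λ² - 5 - 26 = 36 - 31 ≡ 5; y = λ·(5 - 5) - 3 ≡ 28. → (5, 28)
5P: (5, 28) + (26, 5). λ = (5 - 28)/(26 - 5) ≡ 8/21 mod 31. 21⁻¹ ≡ 3 (mod 31) since 21·3 = 63 ≡ 1, so λ ≡ 24.
  x = λ² - 5 - 26 = 576 - 31 ≡ 18; y = λ·(5 - 18) - 28 ≡ 1. → (18, 1)
6P: (18, 1) + (26, 5). λ = (5 - 1)/(26 - 18) ≡ 4/8 mod 31. 8⁻¹ ≡ 4 (mod 31), so λ ≡ 16.
  x = λ² - 18 - 26 = 256 - 44 ≡ 26; y = λ·(18 - 26) - 1 ≡ 26. → (26, 26)
7P: (26, 26) + (26, 5): same x and y₁ ≡ -y₂, so the sum is O.
7P = O, so the order is 7.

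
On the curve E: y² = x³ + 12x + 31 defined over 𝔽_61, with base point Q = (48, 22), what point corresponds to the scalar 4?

(52, 29)

Repeated addition: build up to 4Q.
2Q: tangent at (48, 22): λ = (3·48² + 12)/(2·22) ≡ 31/44. 44⁻¹ ≡ 43 (mod 61), so λ ≡ 31·43 ≡ 52.
  x = λ² - 48 - 48 = 2704 - 96 ≡ 46; y = λ·(48 - 46) - 22 ≡ 21. → (46, 21)
3Q: (46, 21) + (48, 22). λ = (22 - 21)/(48 - 46) ≡ 1/2 mod 61. 2⁻¹ ≡ 31 (mod 61) since 2·31 = 62 ≡ 1, so λ ≡ 31.
  x = λ² - 46 - 48 = 961 - 94 ≡ 13; y = λ·(46 - 13) - 21 ≡ 26. → (13, 26)
4Q: (13, 26) + (48, 22). λ = (22 - 26)/(48 - 13) ≡ 57/35 mod 61. 35⁻¹ ≡ 7 (mod 61), so λ ≡ 33.
  x = λ² - 13 - 48 = 1089 - 61 ≡ 52; y = λ·(13 - 52) - 26 ≡ 29. → (52, 29)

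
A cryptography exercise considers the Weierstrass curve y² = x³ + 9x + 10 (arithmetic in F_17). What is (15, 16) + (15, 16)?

(8, 4)

tangent at (15, 16): λ = (3·15² + 9)/(2·16) ≡ 4/15. 15⁻¹ ≡ 8 (mod 17), so λ ≡ 4·8 ≡ 15.
  x = λ² - 15 - 15 = 225 - 30 ≡ 8; y = λ·(15 - 8) - 16 ≡ 4. → (8, 4)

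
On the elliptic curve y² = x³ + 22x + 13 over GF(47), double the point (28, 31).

(18, 32)

tangent at (28, 31): λ = (3·28² + 22)/(2·31) ≡ 24/15. 15⁻¹ ≡ 22 (mod 47), so λ ≡ 24·22 ≡ 11.
  x = λ² - 28 - 28 = 121 - 56 ≡ 18; y = λ·(28 - 18) - 31 ≡ 32. → (18, 32)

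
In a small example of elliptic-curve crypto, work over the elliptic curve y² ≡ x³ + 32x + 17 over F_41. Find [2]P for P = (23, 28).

tangent at (23, 28): λ = (3·23² + 32)/(2·28) ≡ 20/15. 15⁻¹ ≡ 11 (mod 41) since 15·11 = 165 ≡ 1, so λ ≡ 20·11 ≡ 15.
  x = λ² - 23 - 23 = 225 - 46 ≡ 15; y = λ·(23 - 15) - 28 ≡ 10. → (15, 10)

(15, 10)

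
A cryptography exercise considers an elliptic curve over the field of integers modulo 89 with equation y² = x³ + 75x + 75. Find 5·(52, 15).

Write Q = (52, 15).
Repeated addition: build up to 5Q.
2Q: tangent at (52, 15): λ = (3·52² + 75)/(2·15) ≡ 88/30. 30⁻¹ ≡ 3 (mod 89), so λ ≡ 88·3 ≡ 86.
  x = λ² - 52 - 52 = 7396 - 104 ≡ 83; y = λ·(52 - 83) - 15 ≡ 78. → (83, 78)
3Q: (83, 78) + (52, 15). λ = (15 - 78)/(52 - 83) ≡ 26/58 mod 89. 58⁻¹ ≡ 66 (mod 89), so λ ≡ 25.
  x = λ² - 83 - 52 = 625 - 135 ≡ 45; y = λ·(83 - 45) - 78 ≡ 71. → (45, 71)
4Q: (45, 71) + (52, 15). λ = (15 - 71)/(52 - 45) ≡ 33/7 mod 89. 7⁻¹ ≡ 51 (mod 89) since 7·51 = 357 ≡ 1, so λ ≡ 81.
  x = λ² - 45 - 52 = 6561 - 97 ≡ 56; y = λ·(45 - 56) - 71 ≡ 17. → (56, 17)
5Q: (56, 17) + (52, 15). λ = (15 - 17)/(52 - 56) ≡ 87/85 mod 89. 85⁻¹ ≡ 22 (mod 89), so λ ≡ 45.
  x = λ² - 56 - 52 = 2025 - 108 ≡ 48; y = λ·(56 - 48) - 17 ≡ 76. → (48, 76)

(48, 76)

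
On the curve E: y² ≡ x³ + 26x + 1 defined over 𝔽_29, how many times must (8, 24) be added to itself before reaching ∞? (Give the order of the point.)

3

2P: tangent at (8, 24): λ = (3·8² + 26)/(2·24) ≡ 15/19. 19⁻¹ ≡ 26 (mod 29), so λ ≡ 15·26 ≡ 13.
  x = λ² - 8 - 8 = 169 - 16 ≡ 8; y = λ·(8 - 8) - 24 ≡ 5. → (8, 5)
3P: (8, 5) + (8, 24): same x and y₁ ≡ -y₂, so the sum is ∞.
3P = ∞, so the order is 3.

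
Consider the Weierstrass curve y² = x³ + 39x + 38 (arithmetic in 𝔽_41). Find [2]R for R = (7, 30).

tangent at (7, 30): λ = (3·7² + 39)/(2·30) ≡ 22/19. 19⁻¹ ≡ 13 (mod 41) since 19·13 = 247 ≡ 1, so λ ≡ 22·13 ≡ 40.
  x = λ² - 7 - 7 = 1600 - 14 ≡ 28; y = λ·(7 - 28) - 30 ≡ 32. → (28, 32)

(28, 32)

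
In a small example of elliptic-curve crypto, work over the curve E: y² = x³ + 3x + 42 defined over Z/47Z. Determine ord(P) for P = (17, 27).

2P: tangent at (17, 27): λ = (3·17² + 3)/(2·27) ≡ 24/7. 7⁻¹ ≡ 27 (mod 47), so λ ≡ 24·27 ≡ 37.
  x = λ² - 17 - 17 = 1369 - 34 ≡ 19; y = λ·(17 - 19) - 27 ≡ 40. → (19, 40)
3P: (19, 40) + (17, 27). λ = (27 - 40)/(17 - 19) ≡ 34/45 mod 47. 45⁻¹ ≡ 23 (mod 47), so λ ≡ 30.
  x = λ² - 19 - 17 = 900 - 36 ≡ 18; y = λ·(19 - 18) - 40 ≡ 37. → (18, 37)
4P: (18, 37) + (17, 27). λ = (27 - 37)/(17 - 18) ≡ 37/46 mod 47. 46⁻¹ ≡ 46 (mod 47), so λ ≡ 10.
  x = λ² - 18 - 17 = 100 - 35 ≡ 18; y = λ·(18 - 18) - 37 ≡ 10. → (18, 10)
5P: (18, 10) + (17, 27). λ = (27 - 10)/(17 - 18) ≡ 17/46 mod 47. 46⁻¹ ≡ 46 (mod 47) since 46·46 = 2116 ≡ 1, so λ ≡ 30.
  x = λ² - 18 - 17 = 900 - 35 ≡ 19; y = λ·(18 - 19) - 10 ≡ 7. → (19, 7)
6P: (19, 7) + (17, 27). λ = (27 - 7)/(17 - 19) ≡ 20/45 mod 47. 45⁻¹ ≡ 23 (mod 47) since 45·23 = 1035 ≡ 1, so λ ≡ 37.
  x = λ² - 19 - 17 = 1369 - 36 ≡ 17; y = λ·(19 - 17) - 7 ≡ 20. → (17, 20)
7P: (17, 20) + (17, 27): same x and y₁ ≡ -y₂, so the sum is ∞.
7P = ∞, so the order is 7.

7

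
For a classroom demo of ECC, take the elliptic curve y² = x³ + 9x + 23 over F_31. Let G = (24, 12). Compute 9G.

(26, 15)

Double-and-add on 9 = (1001)₂. Start with G = (24, 12) for the leading 1-bit.
double: tangent at (24, 12): λ = (3·24² + 9)/(2·12) ≡ 1/24. 24⁻¹ ≡ 22 (mod 31) since 24·22 = 528 ≡ 1, so λ ≡ 1·22 ≡ 22.
  x = λ² - 24 - 24 = 484 - 48 ≡ 2; y = λ·(24 - 2) - 12 ≡ 7. → (2, 7)
double: tangent at (2, 7): λ = (3·2² + 9)/(2·7) ≡ 21/14. 14⁻¹ ≡ 20 (mod 31) since 14·20 = 280 ≡ 1, so λ ≡ 21·20 ≡ 17.
  x = λ² - 2 - 2 = 289 - 4 ≡ 6; y = λ·(2 - 6) - 7 ≡ 18. → (6, 18)
double: tangent at (6, 18): λ = (3·6² + 9)/(2·18) ≡ 24/5. 5⁻¹ ≡ 25 (mod 31) since 5·25 = 125 ≡ 1, so λ ≡ 24·25 ≡ 11.
  x = λ² - 6 - 6 = 121 - 12 ≡ 16; y = λ·(6 - 16) - 18 ≡ 27. → (16, 27)
add G: (16, 27) + (24, 12). λ = (12 - 27)/(24 - 16) ≡ 16/8 mod 31. 8⁻¹ ≡ 4 (mod 31), so λ ≡ 2.
  x = λ² - 16 - 24 = 4 - 40 ≡ 26; y = λ·(16 - 26) - 27 ≡ 15. → (26, 15)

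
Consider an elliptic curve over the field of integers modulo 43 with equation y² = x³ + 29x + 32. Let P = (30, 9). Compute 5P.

(15, 31)

Double-and-add on 5 = (101)₂. Start with P = (30, 9) for the leading 1-bit.
double: tangent at (30, 9): λ = (3·30² + 29)/(2·9) ≡ 20/18. 18⁻¹ ≡ 12 (mod 43), so λ ≡ 20·12 ≡ 25.
  x = λ² - 30 - 30 = 625 - 60 ≡ 6; y = λ·(30 - 6) - 9 ≡ 32. → (6, 32)
double: tangent at (6, 32): λ = (3·6² + 29)/(2·32) ≡ 8/21. 21⁻¹ ≡ 41 (mod 43), so λ ≡ 8·41 ≡ 27.
  x = λ² - 6 - 6 = 729 - 12 ≡ 29; y = λ·(6 - 29) - 32 ≡ 35. → (29, 35)
add P: (29, 35) + (30, 9). λ = (9 - 35)/(30 - 29) ≡ 17/1 mod 43. 1⁻¹ ≡ 1 (mod 43), so λ ≡ 17.
  x = λ² - 29 - 30 = 289 - 59 ≡ 15; y = λ·(29 - 15) - 35 ≡ 31. → (15, 31)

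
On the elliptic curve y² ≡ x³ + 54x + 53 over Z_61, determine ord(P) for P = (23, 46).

2P: tangent at (23, 46): λ = (3·23² + 54)/(2·46) ≡ 55/31. 31⁻¹ ≡ 2 (mod 61), so λ ≡ 55·2 ≡ 49.
  x = λ² - 23 - 23 = 2401 - 46 ≡ 37; y = λ·(23 - 37) - 46 ≡ 0. → (37, 0)
3P: (37, 0) + (23, 46). λ = (46 - 0)/(23 - 37) ≡ 46/47 mod 61. 47⁻¹ ≡ 13 (mod 61) since 47·13 = 611 ≡ 1, so λ ≡ 49.
  x = λ² - 37 - 23 = 2401 - 60 ≡ 23; y = λ·(37 - 23) - 0 ≡ 15. → (23, 15)
4P: (23, 15) + (23, 46): same x and y₁ ≡ -y₂, so the sum is ∞.
4P = ∞, so the order is 4.

4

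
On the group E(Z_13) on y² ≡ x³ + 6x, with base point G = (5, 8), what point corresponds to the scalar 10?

Double-and-add on 10 = (1010)₂. Start with G = (5, 8) for the leading 1-bit.
double: tangent at (5, 8): λ = (3·5² + 6)/(2·8) ≡ 3/3. 3⁻¹ ≡ 9 (mod 13), so λ ≡ 3·9 ≡ 1.
  x = λ² - 5 - 5 = 1 - 10 ≡ 4; y = λ·(5 - 4) - 8 ≡ 6. → (4, 6)
double: tangent at (4, 6): λ = (3·4² + 6)/(2·6) ≡ 2/12. 12⁻¹ ≡ 12 (mod 13), so λ ≡ 2·12 ≡ 11.
  x = λ² - 4 - 4 = 121 - 8 ≡ 9; y = λ·(4 - 9) - 6 ≡ 4. → (9, 4)
add G: (9, 4) + (5, 8). λ = (8 - 4)/(5 - 9) ≡ 4/9 mod 13. 9⁻¹ ≡ 3 (mod 13) since 9·3 = 27 ≡ 1, so λ ≡ 12.
  x = λ² - 9 - 5 = 144 - 14 ≡ 0; y = λ·(9 - 0) - 4 ≡ 0. → (0, 0)
double: (0, 0) + (0, 0): same x and y₁ ≡ -y₂, so the sum is ∞.

O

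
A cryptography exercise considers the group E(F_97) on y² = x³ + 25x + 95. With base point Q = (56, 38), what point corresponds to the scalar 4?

Repeated addition: build up to 4Q.
2Q: tangent at (56, 38): λ = (3·56² + 25)/(2·38) ≡ 24/76. 76⁻¹ ≡ 60 (mod 97), so λ ≡ 24·60 ≡ 82.
  x = λ² - 56 - 56 = 6724 - 112 ≡ 16; y = λ·(56 - 16) - 38 ≡ 41. → (16, 41)
3Q: (16, 41) + (56, 38). λ = (38 - 41)/(56 - 16) ≡ 94/40 mod 97. 40⁻¹ ≡ 17 (mod 97), so λ ≡ 46.
  x = λ² - 16 - 56 = 2116 - 72 ≡ 7; y = λ·(16 - 7) - 41 ≡ 82. → (7, 82)
4Q: (7, 82) + (56, 38). λ = (38 - 82)/(56 - 7) ≡ 53/49 mod 97. 49⁻¹ ≡ 2 (mod 97), so λ ≡ 9.
  x = λ² - 7 - 56 = 81 - 63 ≡ 18; y = λ·(7 - 18) - 82 ≡ 13. → (18, 13)

(18, 13)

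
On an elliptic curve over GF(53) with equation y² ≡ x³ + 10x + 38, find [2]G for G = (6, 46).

tangent at (6, 46): λ = (3·6² + 10)/(2·46) ≡ 12/39. 39⁻¹ ≡ 34 (mod 53), so λ ≡ 12·34 ≡ 37.
  x = λ² - 6 - 6 = 1369 - 12 ≡ 32; y = λ·(6 - 32) - 46 ≡ 52. → (32, 52)

(32, 52)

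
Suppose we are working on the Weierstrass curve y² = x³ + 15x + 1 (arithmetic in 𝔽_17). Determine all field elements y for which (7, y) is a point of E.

none

x³ + 15x + 1 = 449 ≡ 7 (mod 17).
7 is a non-residue mod 17; no y exists.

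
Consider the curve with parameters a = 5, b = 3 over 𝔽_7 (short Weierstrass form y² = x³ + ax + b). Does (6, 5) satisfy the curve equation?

yes

y² = 5² ≡ 4; x³ + 5x + 3 = 249 ≡ 4 (mod 7). 4 = 4.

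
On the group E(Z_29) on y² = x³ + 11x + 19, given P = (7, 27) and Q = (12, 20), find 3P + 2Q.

First 3P:
Repeated addition: build up to 3P.
2P: tangent at (7, 27): λ = (3·7² + 11)/(2·27) ≡ 13/25. 25⁻¹ ≡ 7 (mod 29) since 25·7 = 175 ≡ 1, so λ ≡ 13·7 ≡ 4.
  x = λ² - 7 - 7 = 16 - 14 ≡ 2; y = λ·(7 - 2) - 27 ≡ 22. → (2, 22)
3P: (2, 22) + (7, 27). λ = (27 - 22)/(7 - 2) ≡ 5/5 mod 29. 5⁻¹ ≡ 6 (mod 29), so λ ≡ 1.
  x = λ² - 2 - 7 = 1 - 9 ≡ 21; y = λ·(2 - 21) - 22 ≡ 17. → (21, 17)
3P = (21, 17).
Next 2Q:
Repeated addition: build up to 2Q.
2Q: tangent at (12, 20): λ = (3·12² + 11)/(2·20) ≡ 8/11. 11⁻¹ ≡ 8 (mod 29) since 11·8 = 88 ≡ 1, so λ ≡ 8·8 ≡ 6.
  x = λ² - 12 - 12 = 36 - 24 ≡ 12; y = λ·(12 - 12) - 20 ≡ 9. → (12, 9)
2Q = (12, 9).
Finally 3P + 2Q:
(21, 17) + (12, 9). λ = (9 - 17)/(12 - 21) ≡ 21/20 mod 29. 20⁻¹ ≡ 16 (mod 29), so λ ≡ 17.
  x = λ² - 21 - 12 = 289 - 33 ≡ 24; y = λ·(21 - 24) - 17 ≡ 19. → (24, 19)

(24, 19)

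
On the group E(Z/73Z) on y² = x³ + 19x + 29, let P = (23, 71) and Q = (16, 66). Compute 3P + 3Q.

First 3P:
Repeated addition: build up to 3P.
2P: tangent at (23, 71): λ = (3·23² + 19)/(2·71) ≡ 0/69. 69⁻¹ ≡ 18 (mod 73) since 69·18 = 1242 ≡ 1, so λ ≡ 0·18 ≡ 0.
  x = λ² - 23 - 23 = 0 - 46 ≡ 27; y = λ·(23 - 27) - 71 ≡ 2. → (27, 2)
3P: (27, 2) + (23, 71). λ = (71 - 2)/(23 - 27) ≡ 69/69 mod 73. 69⁻¹ ≡ 18 (mod 73), so λ ≡ 1.
  x = λ² - 27 - 23 = 1 - 50 ≡ 24; y = λ·(27 - 24) - 2 ≡ 1. → (24, 1)
3P = (24, 1).
Next 3Q:
Repeated addition: build up to 3Q.
2Q: tangent at (16, 66): λ = (3·16² + 19)/(2·66) ≡ 57/59. 59⁻¹ ≡ 26 (mod 73) since 59·26 = 1534 ≡ 1, so λ ≡ 57·26 ≡ 22.
  x = λ² - 16 - 16 = 484 - 32 ≡ 14; y = λ·(16 - 14) - 66 ≡ 51. → (14, 51)
3Q: (14, 51) + (16, 66). λ = (66 - 51)/(16 - 14) ≡ 15/2 mod 73. 2⁻¹ ≡ 37 (mod 73) since 2·37 = 74 ≡ 1, so λ ≡ 44.
  x = λ² - 14 - 16 = 1936 - 30 ≡ 8; y = λ·(14 - 8) - 51 ≡ 67. → (8, 67)
3Q = (8, 67).
Finally 3P + 3Q:
(24, 1) + (8, 67). λ = (67 - 1)/(8 - 24) ≡ 66/57 mod 73. 57⁻¹ ≡ 41 (mod 73), so λ ≡ 5.
  x = λ² - 24 - 8 = 25 - 32 ≡ 66; y = λ·(24 - 66) - 1 ≡ 8. → (66, 8)

(66, 8)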